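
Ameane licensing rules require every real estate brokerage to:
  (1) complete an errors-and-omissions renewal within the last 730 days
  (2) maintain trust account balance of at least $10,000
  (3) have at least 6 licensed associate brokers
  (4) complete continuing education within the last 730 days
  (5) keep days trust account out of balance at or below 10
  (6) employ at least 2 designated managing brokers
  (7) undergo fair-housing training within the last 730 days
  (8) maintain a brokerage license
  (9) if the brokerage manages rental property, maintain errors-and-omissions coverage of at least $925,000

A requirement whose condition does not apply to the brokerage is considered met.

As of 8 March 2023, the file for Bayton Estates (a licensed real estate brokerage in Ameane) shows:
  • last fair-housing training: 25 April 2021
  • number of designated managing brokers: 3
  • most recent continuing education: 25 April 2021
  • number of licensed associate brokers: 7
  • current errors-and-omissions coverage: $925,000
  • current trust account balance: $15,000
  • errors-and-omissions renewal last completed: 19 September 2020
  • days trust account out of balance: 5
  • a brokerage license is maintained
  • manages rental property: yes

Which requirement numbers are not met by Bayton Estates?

1. errors-and-omissions renewal 900 days ago vs limit 730 → not met
2. trust account balance $15,000 ≥ $10,000 → met
3. licensed associate brokers 7 ≥ 6 → met
4. continuing education 682 days ago vs limit 730 → met
5. days trust account out of balance 5 ≤ 10 → met
6. designated managing brokers 3 ≥ 2 → met
7. fair-housing training 682 days ago vs limit 730 → met
8. brokerage license present → met
9. condition 'manages rental property' holds; errors-and-omissions coverage $925,000 ≥ $925,000 → met
Not met: 1

1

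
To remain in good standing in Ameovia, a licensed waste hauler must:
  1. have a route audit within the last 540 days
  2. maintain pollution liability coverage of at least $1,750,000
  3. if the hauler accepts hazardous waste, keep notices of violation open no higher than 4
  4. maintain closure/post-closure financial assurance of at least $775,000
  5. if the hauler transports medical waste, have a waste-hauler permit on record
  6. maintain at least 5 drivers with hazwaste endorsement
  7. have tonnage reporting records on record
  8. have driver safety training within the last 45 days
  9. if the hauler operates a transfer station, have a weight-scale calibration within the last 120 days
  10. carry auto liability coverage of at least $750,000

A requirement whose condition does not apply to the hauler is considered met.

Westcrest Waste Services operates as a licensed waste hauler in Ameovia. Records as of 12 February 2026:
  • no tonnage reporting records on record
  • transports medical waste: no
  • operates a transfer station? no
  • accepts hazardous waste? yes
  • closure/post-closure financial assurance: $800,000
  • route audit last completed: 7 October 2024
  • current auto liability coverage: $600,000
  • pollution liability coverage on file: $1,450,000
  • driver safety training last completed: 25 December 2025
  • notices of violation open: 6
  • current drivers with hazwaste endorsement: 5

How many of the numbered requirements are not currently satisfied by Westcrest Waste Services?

1. route audit 493 days ago vs limit 540 → met
2. pollution liability coverage $1,450,000 < $1,750,000 → not met
3. condition 'accepts hazardous waste' holds; notices of violation open 6 > 4 → not met
4. closure/post-closure financial assurance $800,000 ≥ $775,000 → met
5. condition 'transports medical waste' does not hold → requirement n/a → met
6. drivers with hazwaste endorsement 5 ≥ 5 → met
7. tonnage reporting records absent → not met
8. driver safety training 49 days ago vs limit 45 → not met
9. condition 'operates a transfer station' does not hold → requirement n/a → met
10. auto liability coverage $600,000 < $750,000 → not met
Not met: 5 of 10

5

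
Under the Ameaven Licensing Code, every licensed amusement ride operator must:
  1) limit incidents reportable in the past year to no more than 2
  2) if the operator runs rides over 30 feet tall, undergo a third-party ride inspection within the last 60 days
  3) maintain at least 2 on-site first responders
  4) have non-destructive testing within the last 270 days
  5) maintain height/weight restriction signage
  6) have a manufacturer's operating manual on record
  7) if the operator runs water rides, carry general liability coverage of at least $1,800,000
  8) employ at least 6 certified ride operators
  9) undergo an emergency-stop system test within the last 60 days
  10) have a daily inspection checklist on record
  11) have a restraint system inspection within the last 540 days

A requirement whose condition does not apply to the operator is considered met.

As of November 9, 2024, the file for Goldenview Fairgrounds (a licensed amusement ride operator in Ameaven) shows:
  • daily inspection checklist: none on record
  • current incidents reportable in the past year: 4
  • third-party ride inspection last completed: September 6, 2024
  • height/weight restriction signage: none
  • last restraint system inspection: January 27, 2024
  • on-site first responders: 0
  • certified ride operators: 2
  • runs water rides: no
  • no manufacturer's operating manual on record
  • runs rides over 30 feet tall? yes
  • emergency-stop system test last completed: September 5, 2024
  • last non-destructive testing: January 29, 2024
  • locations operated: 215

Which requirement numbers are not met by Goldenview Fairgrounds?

1, 2, 3, 4, 5, 6, 8, 9, 10

1. incidents reportable in the past year 4 > 2 → not met
2. condition 'runs rides over 30 feet tall' holds; third-party ride inspection 64 days ago vs limit 60 → not met
3. on-site first responders 0 < 2 → not met
4. non-destructive testing 285 days ago vs limit 270 → not met
5. height/weight restriction signage absent → not met
6. manufacturer's operating manual absent → not met
7. condition 'runs water rides' does not hold → requirement n/a → met
8. certified ride operators 2 < 6 → not met
9. emergency-stop system test 65 days ago vs limit 60 → not met
10. daily inspection checklist absent → not met
11. restraint system inspection 287 days ago vs limit 540 → met
Not met: 1, 2, 3, 4, 5, 6, 8, 9, 10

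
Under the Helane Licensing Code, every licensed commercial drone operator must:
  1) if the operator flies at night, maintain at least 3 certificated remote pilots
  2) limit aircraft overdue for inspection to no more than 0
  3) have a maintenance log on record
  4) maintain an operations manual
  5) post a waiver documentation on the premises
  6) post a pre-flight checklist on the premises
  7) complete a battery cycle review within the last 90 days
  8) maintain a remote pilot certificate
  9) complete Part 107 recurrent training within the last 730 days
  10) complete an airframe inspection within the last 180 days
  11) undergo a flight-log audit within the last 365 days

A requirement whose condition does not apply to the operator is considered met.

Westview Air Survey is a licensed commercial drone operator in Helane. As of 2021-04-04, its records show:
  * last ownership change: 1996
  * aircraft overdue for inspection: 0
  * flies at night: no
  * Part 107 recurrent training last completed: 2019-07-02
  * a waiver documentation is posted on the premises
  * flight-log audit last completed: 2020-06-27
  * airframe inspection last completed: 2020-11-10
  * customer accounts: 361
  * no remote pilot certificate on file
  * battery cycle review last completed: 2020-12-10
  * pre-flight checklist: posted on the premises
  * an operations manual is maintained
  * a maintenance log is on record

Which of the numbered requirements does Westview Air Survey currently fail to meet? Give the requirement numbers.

7, 8

1. condition 'flies at night' does not hold → requirement n/a → met
2. aircraft overdue for inspection 0 ≤ 0 → met
3. maintenance log present → met
4. operations manual present → met
5. waiver documentation present → met
6. pre-flight checklist present → met
7. battery cycle review 115 days ago vs limit 90 → not met
8. remote pilot certificate absent → not met
9. Part 107 recurrent training 642 days ago vs limit 730 → met
10. airframe inspection 145 days ago vs limit 180 → met
11. flight-log audit 281 days ago vs limit 365 → met
Not met: 7, 8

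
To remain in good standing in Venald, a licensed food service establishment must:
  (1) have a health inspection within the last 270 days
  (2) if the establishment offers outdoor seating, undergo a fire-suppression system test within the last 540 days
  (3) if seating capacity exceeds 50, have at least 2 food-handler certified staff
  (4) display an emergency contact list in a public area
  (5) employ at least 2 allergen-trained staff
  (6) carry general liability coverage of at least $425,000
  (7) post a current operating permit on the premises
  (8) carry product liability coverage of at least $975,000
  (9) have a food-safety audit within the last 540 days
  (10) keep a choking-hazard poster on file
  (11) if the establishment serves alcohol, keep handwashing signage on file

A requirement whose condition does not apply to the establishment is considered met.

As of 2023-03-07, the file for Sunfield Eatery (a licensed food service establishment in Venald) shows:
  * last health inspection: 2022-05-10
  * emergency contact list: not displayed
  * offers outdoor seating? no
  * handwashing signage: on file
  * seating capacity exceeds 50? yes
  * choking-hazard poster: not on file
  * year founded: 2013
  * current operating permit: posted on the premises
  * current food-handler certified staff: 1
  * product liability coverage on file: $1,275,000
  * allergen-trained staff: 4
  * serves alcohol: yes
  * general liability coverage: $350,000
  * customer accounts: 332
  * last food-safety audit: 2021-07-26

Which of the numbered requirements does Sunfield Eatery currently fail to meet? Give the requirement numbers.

1. health inspection 301 days ago vs limit 270 → not met
2. condition 'offers outdoor seating' does not hold → requirement n/a → met
3. condition 'seating capacity exceeds 50' holds; food-handler certified staff 1 < 2 → not met
4. emergency contact list absent → not met
5. allergen-trained staff 4 ≥ 2 → met
6. general liability coverage $350,000 < $425,000 → not met
7. current operating permit present → met
8. product liability coverage $1,275,000 ≥ $975,000 → met
9. food-safety audit 589 days ago vs limit 540 → not met
10. choking-hazard poster absent → not met
11. condition 'serves alcohol' holds; handwashing signage present → met
Not met: 1, 3, 4, 6, 9, 10

1, 3, 4, 6, 9, 10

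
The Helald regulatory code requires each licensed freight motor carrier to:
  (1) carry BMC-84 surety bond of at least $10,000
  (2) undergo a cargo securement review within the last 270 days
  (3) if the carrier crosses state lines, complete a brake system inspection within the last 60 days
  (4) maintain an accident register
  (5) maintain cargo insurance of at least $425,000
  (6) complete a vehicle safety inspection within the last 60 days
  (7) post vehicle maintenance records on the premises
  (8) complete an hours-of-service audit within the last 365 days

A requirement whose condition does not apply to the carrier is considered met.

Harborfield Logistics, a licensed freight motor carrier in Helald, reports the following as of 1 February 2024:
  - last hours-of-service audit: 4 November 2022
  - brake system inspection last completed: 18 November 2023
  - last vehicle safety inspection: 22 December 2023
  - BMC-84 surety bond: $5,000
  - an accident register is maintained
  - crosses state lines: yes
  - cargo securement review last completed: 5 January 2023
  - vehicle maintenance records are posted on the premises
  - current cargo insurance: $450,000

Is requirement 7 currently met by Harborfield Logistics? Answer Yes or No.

Yes

7. vehicle maintenance records present → met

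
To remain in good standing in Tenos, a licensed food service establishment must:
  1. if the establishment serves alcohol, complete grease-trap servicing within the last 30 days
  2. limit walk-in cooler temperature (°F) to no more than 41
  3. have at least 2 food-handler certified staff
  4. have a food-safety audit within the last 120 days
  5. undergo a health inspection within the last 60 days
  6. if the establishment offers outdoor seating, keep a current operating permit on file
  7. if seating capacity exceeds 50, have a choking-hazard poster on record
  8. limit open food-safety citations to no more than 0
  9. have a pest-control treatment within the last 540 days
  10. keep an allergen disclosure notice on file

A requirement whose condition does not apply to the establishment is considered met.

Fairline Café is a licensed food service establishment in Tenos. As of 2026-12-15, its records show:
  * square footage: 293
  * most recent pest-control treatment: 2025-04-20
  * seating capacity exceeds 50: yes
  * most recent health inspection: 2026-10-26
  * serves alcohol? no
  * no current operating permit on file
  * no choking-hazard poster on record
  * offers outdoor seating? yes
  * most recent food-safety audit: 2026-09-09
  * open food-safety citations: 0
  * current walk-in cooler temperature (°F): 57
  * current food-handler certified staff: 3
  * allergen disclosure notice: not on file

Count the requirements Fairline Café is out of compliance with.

1. condition 'serves alcohol' does not hold → requirement n/a → met
2. walk-in cooler temperature (°F) 57 > 41 → not met
3. food-handler certified staff 3 ≥ 2 → met
4. food-safety audit 97 days ago vs limit 120 → met
5. health inspection 50 days ago vs limit 60 → met
6. condition 'offers outdoor seating' holds; current operating permit absent → not met
7. condition 'seating capacity exceeds 50' holds; choking-hazard poster absent → not met
8. open food-safety citations 0 ≤ 0 → met
9. pest-control treatment 604 days ago vs limit 540 → not met
10. allergen disclosure notice absent → not met
Not met: 5 of 10

5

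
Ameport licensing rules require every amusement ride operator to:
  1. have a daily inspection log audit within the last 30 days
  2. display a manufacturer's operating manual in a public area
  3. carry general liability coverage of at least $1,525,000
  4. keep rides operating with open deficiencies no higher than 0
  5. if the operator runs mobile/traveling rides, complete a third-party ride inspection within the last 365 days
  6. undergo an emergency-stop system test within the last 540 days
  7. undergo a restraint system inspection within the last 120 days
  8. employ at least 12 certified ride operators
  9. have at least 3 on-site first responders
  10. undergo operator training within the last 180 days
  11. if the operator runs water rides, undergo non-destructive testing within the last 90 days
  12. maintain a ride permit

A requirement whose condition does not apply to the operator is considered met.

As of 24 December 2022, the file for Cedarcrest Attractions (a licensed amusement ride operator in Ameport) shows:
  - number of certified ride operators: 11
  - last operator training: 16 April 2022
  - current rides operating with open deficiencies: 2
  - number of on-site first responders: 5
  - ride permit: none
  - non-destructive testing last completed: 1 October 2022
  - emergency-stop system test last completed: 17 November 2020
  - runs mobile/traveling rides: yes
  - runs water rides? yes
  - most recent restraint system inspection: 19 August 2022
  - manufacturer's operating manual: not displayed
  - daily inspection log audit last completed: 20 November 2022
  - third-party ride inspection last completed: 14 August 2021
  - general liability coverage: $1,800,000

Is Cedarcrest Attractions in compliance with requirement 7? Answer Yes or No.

7. restraint system inspection 127 days ago vs limit 120 → not met

No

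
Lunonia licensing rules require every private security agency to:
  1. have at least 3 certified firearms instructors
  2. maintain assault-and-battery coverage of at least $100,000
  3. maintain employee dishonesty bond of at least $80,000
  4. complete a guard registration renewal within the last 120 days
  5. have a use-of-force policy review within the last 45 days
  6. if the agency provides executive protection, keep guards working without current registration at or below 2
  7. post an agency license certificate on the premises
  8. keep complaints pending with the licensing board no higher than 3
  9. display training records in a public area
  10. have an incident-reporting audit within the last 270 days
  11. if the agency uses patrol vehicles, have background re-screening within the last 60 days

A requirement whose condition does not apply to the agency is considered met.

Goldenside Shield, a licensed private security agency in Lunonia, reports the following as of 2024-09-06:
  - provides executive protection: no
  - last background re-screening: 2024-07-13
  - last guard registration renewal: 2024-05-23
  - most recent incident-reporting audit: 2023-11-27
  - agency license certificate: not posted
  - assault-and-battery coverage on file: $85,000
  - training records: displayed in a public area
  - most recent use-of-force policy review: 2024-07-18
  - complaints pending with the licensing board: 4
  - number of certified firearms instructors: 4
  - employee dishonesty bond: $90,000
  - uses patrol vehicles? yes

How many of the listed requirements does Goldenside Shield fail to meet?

1. certified firearms instructors 4 ≥ 3 → met
2. assault-and-battery coverage $85,000 < $100,000 → not met
3. employee dishonesty bond $90,000 ≥ $80,000 → met
4. guard registration renewal 106 days ago vs limit 120 → met
5. use-of-force policy review 50 days ago vs limit 45 → not met
6. condition 'provides executive protection' does not hold → requirement n/a → met
7. agency license certificate absent → not met
8. complaints pending with the licensing board 4 > 3 → not met
9. training records present → met
10. incident-reporting audit 284 days ago vs limit 270 → not met
11. condition 'uses patrol vehicles' holds; background re-screening 55 days ago vs limit 60 → met
Not met: 5 of 11

5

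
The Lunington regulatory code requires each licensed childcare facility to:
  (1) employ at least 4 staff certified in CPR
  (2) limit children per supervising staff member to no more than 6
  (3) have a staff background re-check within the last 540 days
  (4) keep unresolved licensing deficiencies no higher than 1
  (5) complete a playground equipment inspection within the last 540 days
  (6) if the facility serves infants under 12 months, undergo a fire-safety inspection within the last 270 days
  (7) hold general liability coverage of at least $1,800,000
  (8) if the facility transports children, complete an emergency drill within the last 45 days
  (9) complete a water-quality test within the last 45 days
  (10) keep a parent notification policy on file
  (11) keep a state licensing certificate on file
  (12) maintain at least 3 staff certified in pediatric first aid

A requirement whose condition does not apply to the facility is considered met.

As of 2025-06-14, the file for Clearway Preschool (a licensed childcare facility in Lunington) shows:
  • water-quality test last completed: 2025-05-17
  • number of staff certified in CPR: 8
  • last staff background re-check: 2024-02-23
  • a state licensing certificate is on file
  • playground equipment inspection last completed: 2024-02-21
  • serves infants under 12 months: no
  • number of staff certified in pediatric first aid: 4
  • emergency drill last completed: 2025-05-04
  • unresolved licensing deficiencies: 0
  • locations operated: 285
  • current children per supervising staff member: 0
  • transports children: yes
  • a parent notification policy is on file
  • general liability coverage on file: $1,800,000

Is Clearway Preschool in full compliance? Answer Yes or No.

1. staff certified in CPR 8 ≥ 4 → met
2. children per supervising staff member 0 ≤ 6 → met
3. staff background re-check 477 days ago vs limit 540 → met
4. unresolved licensing deficiencies 0 ≤ 1 → met
5. playground equipment inspection 479 days ago vs limit 540 → met
6. condition 'serves infants under 12 months' does not hold → requirement n/a → met
7. general liability coverage $1,800,000 ≥ $1,800,000 → met
8. condition 'transports children' holds; emergency drill 41 days ago vs limit 45 → met
9. water-quality test 28 days ago vs limit 45 → met
10. parent notification policy present → met
11. state licensing certificate present → met
12. staff certified in pediatric first aid 4 ≥ 3 → met
All met.

Yes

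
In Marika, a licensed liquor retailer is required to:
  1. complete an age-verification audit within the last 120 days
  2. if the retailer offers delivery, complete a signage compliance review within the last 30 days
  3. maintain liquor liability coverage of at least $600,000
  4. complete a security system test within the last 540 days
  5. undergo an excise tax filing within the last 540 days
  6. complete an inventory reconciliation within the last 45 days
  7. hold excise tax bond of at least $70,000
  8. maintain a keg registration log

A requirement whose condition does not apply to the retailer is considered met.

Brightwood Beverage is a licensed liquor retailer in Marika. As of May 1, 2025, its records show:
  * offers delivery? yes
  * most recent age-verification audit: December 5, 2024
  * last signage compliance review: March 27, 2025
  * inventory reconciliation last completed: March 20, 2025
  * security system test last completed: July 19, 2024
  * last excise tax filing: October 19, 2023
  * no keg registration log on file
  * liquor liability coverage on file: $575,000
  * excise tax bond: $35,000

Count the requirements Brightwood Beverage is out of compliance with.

6

1. age-verification audit 147 days ago vs limit 120 → not met
2. condition 'offers delivery' holds; signage compliance review 35 days ago vs limit 30 → not met
3. liquor liability coverage $575,000 < $600,000 → not met
4. security system test 286 days ago vs limit 540 → met
5. excise tax filing 560 days ago vs limit 540 → not met
6. inventory reconciliation 42 days ago vs limit 45 → met
7. excise tax bond $35,000 < $70,000 → not met
8. keg registration log absent → not met
Not met: 6 of 8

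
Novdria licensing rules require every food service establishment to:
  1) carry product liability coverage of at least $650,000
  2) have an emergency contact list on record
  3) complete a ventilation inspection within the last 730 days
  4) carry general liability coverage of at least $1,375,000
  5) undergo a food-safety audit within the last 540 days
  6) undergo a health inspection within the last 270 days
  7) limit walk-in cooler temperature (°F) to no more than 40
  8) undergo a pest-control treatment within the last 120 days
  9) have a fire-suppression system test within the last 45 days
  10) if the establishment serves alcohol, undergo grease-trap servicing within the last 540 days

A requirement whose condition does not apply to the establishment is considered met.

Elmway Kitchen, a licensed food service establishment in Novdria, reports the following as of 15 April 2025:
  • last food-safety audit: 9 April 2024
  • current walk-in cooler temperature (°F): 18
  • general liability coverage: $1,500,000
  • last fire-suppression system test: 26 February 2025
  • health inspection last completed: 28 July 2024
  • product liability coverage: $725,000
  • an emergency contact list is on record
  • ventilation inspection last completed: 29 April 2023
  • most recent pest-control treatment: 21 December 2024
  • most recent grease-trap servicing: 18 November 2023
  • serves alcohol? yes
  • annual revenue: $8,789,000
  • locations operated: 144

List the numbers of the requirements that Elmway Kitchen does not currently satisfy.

1. product liability coverage $725,000 ≥ $650,000 → met
2. emergency contact list present → met
3. ventilation inspection 717 days ago vs limit 730 → met
4. general liability coverage $1,500,000 ≥ $1,375,000 → met
5. food-safety audit 371 days ago vs limit 540 → met
6. health inspection 261 days ago vs limit 270 → met
7. walk-in cooler temperature (°F) 18 ≤ 40 → met
8. pest-control treatment 115 days ago vs limit 120 → met
9. fire-suppression system test 48 days ago vs limit 45 → not met
10. condition 'serves alcohol' holds; grease-trap servicing 514 days ago vs limit 540 → met
Not met: 9

9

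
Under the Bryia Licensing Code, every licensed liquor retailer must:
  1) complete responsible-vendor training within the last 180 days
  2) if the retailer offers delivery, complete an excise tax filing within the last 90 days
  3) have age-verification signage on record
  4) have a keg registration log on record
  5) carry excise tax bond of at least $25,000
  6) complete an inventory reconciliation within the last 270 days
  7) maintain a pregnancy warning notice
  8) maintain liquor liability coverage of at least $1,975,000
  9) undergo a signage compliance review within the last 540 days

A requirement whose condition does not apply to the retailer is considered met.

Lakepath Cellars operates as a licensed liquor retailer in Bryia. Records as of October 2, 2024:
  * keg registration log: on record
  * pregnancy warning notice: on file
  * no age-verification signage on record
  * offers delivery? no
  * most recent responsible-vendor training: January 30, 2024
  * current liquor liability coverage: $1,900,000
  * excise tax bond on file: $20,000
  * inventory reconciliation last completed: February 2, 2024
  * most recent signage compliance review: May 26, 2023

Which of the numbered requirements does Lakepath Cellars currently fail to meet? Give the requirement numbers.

1, 3, 5, 8

1. responsible-vendor training 246 days ago vs limit 180 → not met
2. condition 'offers delivery' does not hold → requirement n/a → met
3. age-verification signage absent → not met
4. keg registration log present → met
5. excise tax bond $20,000 < $25,000 → not met
6. inventory reconciliation 243 days ago vs limit 270 → met
7. pregnancy warning notice present → met
8. liquor liability coverage $1,900,000 < $1,975,000 → not met
9. signage compliance review 495 days ago vs limit 540 → met
Not met: 1, 3, 5, 8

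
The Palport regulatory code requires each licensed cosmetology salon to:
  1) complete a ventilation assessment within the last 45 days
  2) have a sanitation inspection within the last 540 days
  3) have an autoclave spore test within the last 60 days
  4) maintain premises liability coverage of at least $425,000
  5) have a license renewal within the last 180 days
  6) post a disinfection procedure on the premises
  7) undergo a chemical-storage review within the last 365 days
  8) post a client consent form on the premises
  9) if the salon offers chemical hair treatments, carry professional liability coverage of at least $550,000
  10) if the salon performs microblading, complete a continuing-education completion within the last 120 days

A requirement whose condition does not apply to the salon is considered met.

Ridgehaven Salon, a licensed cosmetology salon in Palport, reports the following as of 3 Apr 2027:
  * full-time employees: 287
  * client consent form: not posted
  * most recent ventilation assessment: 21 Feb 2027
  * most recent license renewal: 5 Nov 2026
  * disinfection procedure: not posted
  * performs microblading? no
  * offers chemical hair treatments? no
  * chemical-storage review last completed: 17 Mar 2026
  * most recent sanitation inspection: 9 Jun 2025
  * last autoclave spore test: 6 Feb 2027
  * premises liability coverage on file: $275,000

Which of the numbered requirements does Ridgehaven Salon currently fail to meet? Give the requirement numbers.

2, 4, 6, 7, 8

1. ventilation assessment 41 days ago vs limit 45 → met
2. sanitation inspection 663 days ago vs limit 540 → not met
3. autoclave spore test 56 days ago vs limit 60 → met
4. premises liability coverage $275,000 < $425,000 → not met
5. license renewal 149 days ago vs limit 180 → met
6. disinfection procedure absent → not met
7. chemical-storage review 382 days ago vs limit 365 → not met
8. client consent form absent → not met
9. condition 'offers chemical hair treatments' does not hold → requirement n/a → met
10. condition 'performs microblading' does not hold → requirement n/a → met
Not met: 2, 4, 6, 7, 8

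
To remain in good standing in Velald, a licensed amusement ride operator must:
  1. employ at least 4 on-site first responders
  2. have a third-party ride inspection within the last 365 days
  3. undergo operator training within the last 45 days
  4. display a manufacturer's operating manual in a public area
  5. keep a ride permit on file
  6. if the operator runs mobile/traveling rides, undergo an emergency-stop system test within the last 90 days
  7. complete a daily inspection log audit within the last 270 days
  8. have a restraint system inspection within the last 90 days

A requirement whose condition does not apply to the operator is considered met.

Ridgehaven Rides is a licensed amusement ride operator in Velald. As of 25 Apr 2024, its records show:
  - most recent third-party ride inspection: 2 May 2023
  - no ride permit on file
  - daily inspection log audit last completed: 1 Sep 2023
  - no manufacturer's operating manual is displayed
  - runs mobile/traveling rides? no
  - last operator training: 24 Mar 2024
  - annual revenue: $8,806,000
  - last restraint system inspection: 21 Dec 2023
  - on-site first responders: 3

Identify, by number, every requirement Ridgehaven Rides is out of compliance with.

1, 4, 5, 8

1. on-site first responders 3 < 4 → not met
2. third-party ride inspection 359 days ago vs limit 365 → met
3. operator training 32 days ago vs limit 45 → met
4. manufacturer's operating manual absent → not met
5. ride permit absent → not met
6. condition 'runs mobile/traveling rides' does not hold → requirement n/a → met
7. daily inspection log audit 237 days ago vs limit 270 → met
8. restraint system inspection 126 days ago vs limit 90 → not met
Not met: 1, 4, 5, 8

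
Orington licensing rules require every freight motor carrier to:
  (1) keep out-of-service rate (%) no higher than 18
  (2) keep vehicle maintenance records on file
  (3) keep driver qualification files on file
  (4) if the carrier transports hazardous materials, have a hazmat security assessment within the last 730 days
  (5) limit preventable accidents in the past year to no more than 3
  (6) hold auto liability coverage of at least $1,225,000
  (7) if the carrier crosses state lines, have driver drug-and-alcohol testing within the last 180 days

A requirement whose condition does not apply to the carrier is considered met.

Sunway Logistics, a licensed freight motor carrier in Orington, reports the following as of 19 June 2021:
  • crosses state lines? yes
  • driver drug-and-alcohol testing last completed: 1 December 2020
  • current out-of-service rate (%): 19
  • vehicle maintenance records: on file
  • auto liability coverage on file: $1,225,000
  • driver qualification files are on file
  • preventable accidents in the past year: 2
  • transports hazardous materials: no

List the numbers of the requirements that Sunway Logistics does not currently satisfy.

1, 7

1. out-of-service rate (%) 19 > 18 → not met
2. vehicle maintenance records present → met
3. driver qualification files present → met
4. condition 'transports hazardous materials' does not hold → requirement n/a → met
5. preventable accidents in the past year 2 ≤ 3 → met
6. auto liability coverage $1,225,000 ≥ $1,225,000 → met
7. condition 'crosses state lines' holds; driver drug-and-alcohol testing 200 days ago vs limit 180 → not met
Not met: 1, 7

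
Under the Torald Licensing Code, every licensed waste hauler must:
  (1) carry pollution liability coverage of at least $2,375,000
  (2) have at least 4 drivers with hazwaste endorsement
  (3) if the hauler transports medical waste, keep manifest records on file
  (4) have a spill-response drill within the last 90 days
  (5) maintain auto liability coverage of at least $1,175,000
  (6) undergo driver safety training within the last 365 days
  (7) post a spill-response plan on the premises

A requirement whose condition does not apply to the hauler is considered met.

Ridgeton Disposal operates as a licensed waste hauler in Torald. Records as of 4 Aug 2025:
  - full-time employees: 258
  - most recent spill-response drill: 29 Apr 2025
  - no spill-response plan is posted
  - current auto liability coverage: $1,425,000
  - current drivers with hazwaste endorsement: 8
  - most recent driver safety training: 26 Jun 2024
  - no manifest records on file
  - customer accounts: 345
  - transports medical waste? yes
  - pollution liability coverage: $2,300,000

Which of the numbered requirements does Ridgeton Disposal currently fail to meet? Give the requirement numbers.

1. pollution liability coverage $2,300,000 < $2,375,000 → not met
2. drivers with hazwaste endorsement 8 ≥ 4 → met
3. condition 'transports medical waste' holds; manifest records absent → not met
4. spill-response drill 97 days ago vs limit 90 → not met
5. auto liability coverage $1,425,000 ≥ $1,175,000 → met
6. driver safety training 404 days ago vs limit 365 → not met
7. spill-response plan absent → not met
Not met: 1, 3, 4, 6, 7

1, 3, 4, 6, 7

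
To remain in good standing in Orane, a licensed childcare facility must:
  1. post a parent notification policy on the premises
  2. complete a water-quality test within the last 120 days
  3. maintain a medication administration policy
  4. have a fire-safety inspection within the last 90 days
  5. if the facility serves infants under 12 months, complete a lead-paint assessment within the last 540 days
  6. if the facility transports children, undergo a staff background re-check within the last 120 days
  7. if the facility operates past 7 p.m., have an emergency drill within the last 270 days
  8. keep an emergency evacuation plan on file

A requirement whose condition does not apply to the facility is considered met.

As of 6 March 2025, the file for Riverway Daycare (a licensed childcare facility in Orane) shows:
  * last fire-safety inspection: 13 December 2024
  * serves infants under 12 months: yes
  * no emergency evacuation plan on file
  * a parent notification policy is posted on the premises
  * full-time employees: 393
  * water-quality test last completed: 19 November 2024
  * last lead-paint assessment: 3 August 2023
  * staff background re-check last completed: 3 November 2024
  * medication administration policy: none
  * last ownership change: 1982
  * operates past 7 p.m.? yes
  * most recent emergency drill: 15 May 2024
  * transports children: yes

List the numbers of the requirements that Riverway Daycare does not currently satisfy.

3, 5, 6, 7, 8

1. parent notification policy present → met
2. water-quality test 107 days ago vs limit 120 → met
3. medication administration policy absent → not met
4. fire-safety inspection 83 days ago vs limit 90 → met
5. condition 'serves infants under 12 months' holds; lead-paint assessment 581 days ago vs limit 540 → not met
6. condition 'transports children' holds; staff background re-check 123 days ago vs limit 120 → not met
7. condition 'operates past 7 p.m.' holds; emergency drill 295 days ago vs limit 270 → not met
8. emergency evacuation plan absent → not met
Not met: 3, 5, 6, 7, 8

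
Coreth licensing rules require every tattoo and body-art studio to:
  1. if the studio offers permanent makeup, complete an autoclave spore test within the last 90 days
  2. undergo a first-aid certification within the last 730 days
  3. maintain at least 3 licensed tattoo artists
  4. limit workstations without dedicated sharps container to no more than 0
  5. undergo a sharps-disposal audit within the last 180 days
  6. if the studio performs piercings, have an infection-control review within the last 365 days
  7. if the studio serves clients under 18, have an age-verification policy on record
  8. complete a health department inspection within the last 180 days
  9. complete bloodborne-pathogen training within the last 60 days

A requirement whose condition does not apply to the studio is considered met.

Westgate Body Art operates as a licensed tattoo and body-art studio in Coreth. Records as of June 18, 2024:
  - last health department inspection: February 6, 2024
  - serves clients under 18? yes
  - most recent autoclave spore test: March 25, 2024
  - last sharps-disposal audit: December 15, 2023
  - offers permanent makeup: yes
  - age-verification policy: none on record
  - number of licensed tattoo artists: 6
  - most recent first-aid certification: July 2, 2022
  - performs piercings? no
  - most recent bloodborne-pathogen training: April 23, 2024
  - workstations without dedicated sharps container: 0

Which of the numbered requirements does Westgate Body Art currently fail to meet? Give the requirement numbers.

5, 7

1. condition 'offers permanent makeup' holds; autoclave spore test 85 days ago vs limit 90 → met
2. first-aid certification 717 days ago vs limit 730 → met
3. licensed tattoo artists 6 ≥ 3 → met
4. workstations without dedicated sharps container 0 ≤ 0 → met
5. sharps-disposal audit 186 days ago vs limit 180 → not met
6. condition 'performs piercings' does not hold → requirement n/a → met
7. condition 'serves clients under 18' holds; age-verification policy absent → not met
8. health department inspection 133 days ago vs limit 180 → met
9. bloodborne-pathogen training 56 days ago vs limit 60 → met
Not met: 5, 7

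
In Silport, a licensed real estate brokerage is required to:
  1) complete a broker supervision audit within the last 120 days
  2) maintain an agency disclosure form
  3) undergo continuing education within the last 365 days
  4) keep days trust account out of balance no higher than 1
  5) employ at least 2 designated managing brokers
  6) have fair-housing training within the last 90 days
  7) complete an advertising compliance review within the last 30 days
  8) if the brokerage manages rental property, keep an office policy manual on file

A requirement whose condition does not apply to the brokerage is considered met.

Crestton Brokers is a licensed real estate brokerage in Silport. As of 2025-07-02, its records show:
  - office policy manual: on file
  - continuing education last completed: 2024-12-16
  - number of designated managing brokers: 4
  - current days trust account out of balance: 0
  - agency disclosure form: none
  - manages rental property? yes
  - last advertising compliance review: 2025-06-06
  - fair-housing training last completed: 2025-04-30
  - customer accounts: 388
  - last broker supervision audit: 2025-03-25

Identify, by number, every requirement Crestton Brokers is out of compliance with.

1. broker supervision audit 99 days ago vs limit 120 → met
2. agency disclosure form absent → not met
3. continuing education 198 days ago vs limit 365 → met
4. days trust account out of balance 0 ≤ 1 → met
5. designated managing brokers 4 ≥ 2 → met
6. fair-housing training 63 days ago vs limit 90 → met
7. advertising compliance review 26 days ago vs limit 30 → met
8. condition 'manages rental property' holds; office policy manual present → met
Not met: 2

2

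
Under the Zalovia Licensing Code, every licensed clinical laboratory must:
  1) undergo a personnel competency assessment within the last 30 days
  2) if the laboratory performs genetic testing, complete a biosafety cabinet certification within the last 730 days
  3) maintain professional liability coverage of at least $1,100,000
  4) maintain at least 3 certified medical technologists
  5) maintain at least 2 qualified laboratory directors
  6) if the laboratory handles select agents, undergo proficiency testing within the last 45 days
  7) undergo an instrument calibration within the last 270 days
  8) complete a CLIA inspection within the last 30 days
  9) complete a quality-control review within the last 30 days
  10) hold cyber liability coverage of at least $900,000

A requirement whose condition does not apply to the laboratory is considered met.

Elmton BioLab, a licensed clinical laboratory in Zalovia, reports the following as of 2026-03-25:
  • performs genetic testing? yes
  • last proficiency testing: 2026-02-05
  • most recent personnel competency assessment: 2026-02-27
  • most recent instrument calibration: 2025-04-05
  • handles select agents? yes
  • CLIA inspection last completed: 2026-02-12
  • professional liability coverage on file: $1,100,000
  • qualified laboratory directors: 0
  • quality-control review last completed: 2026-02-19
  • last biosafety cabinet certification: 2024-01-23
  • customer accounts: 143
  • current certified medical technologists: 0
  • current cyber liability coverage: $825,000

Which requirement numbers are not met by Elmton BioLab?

2, 4, 5, 6, 7, 8, 9, 10

1. personnel competency assessment 26 days ago vs limit 30 → met
2. condition 'performs genetic testing' holds; biosafety cabinet certification 792 days ago vs limit 730 → not met
3. professional liability coverage $1,100,000 ≥ $1,100,000 → met
4. certified medical technologists 0 < 3 → not met
5. qualified laboratory directors 0 < 2 → not met
6. condition 'handles select agents' holds; proficiency testing 48 days ago vs limit 45 → not met
7. instrument calibration 354 days ago vs limit 270 → not met
8. CLIA inspection 41 days ago vs limit 30 → not met
9. quality-control review 34 days ago vs limit 30 → not met
10. cyber liability coverage $825,000 < $900,000 → not met
Not met: 2, 4, 5, 6, 7, 8, 9, 10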